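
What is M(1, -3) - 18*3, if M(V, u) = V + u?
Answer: -56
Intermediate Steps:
M(1, -3) - 18*3 = (1 - 3) - 18*3 = -2 - 54 = -56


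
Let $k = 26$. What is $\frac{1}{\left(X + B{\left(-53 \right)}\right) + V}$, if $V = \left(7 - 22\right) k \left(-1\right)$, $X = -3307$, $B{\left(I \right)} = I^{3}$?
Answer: $- \frac{1}{151794} \approx -6.5879 \cdot 10^{-6}$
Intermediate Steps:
$V = 390$ ($V = \left(7 - 22\right) 26 \left(-1\right) = \left(-15\right) 26 \left(-1\right) = \left(-390\right) \left(-1\right) = 390$)
$\frac{1}{\left(X + B{\left(-53 \right)}\right) + V} = \frac{1}{\left(-3307 + \left(-53\right)^{3}\right) + 390} = \frac{1}{\left(-3307 - 148877\right) + 390} = \frac{1}{-152184 + 390} = \frac{1}{-151794} = - \frac{1}{151794}$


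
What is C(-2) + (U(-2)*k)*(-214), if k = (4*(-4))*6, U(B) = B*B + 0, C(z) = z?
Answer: 82174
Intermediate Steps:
U(B) = B² (U(B) = B² + 0 = B²)
k = -96 (k = -16*6 = -96)
C(-2) + (U(-2)*k)*(-214) = -2 + ((-2)²*(-96))*(-214) = -2 + (4*(-96))*(-214) = -2 - 384*(-214) = -2 + 82176 = 82174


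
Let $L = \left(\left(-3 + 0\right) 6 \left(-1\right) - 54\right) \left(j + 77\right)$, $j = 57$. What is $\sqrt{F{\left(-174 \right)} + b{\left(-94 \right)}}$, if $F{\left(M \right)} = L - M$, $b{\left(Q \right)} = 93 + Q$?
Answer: $i \sqrt{4651} \approx 68.198 i$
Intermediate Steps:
$L = -4824$ ($L = \left(\left(-3 + 0\right) 6 \left(-1\right) - 54\right) \left(57 + 77\right) = \left(\left(-3\right) \left(-6\right) - 54\right) 134 = \left(18 - 54\right) 134 = \left(-36\right) 134 = -4824$)
$F{\left(M \right)} = -4824 - M$
$\sqrt{F{\left(-174 \right)} + b{\left(-94 \right)}} = \sqrt{\left(-4824 - -174\right) + \left(93 - 94\right)} = \sqrt{\left(-4824 + 174\right) - 1} = \sqrt{-4650 - 1} = \sqrt{-4651} = i \sqrt{4651}$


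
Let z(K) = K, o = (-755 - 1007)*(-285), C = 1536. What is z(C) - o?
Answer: -500634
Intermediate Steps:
o = 502170 (o = -1762*(-285) = 502170)
z(C) - o = 1536 - 1*502170 = 1536 - 502170 = -500634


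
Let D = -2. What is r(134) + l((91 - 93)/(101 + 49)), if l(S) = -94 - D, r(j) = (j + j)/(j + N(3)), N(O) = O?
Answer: -12336/137 ≈ -90.044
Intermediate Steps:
r(j) = 2*j/(3 + j) (r(j) = (j + j)/(j + 3) = (2*j)/(3 + j) = 2*j/(3 + j))
l(S) = -92 (l(S) = -94 - 1*(-2) = -94 + 2 = -92)
r(134) + l((91 - 93)/(101 + 49)) = 2*134/(3 + 134) - 92 = 2*134/137 - 92 = 2*134*(1/137) - 92 = 268/137 - 92 = -12336/137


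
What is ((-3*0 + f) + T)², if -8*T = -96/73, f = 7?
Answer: 273529/5329 ≈ 51.328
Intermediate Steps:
T = 12/73 (T = -(-12)/73 = -⅛*(-96/73) = 12/73 ≈ 0.16438)
((-3*0 + f) + T)² = ((-3*0 + 7) + 12/73)² = ((0 + 7) + 12/73)² = (7 + 12/73)² = (523/73)² = 273529/5329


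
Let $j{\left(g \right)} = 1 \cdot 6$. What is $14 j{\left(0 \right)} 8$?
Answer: $672$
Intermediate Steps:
$j{\left(g \right)} = 6$
$14 j{\left(0 \right)} 8 = 14 \cdot 6 \cdot 8 = 84 \cdot 8 = 672$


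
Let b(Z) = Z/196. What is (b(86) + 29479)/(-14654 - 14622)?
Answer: -2888985/2869048 ≈ -1.0069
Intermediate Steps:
b(Z) = Z/196 (b(Z) = Z*(1/196) = Z/196)
(b(86) + 29479)/(-14654 - 14622) = ((1/196)*86 + 29479)/(-14654 - 14622) = (43/98 + 29479)/(-29276) = (2888985/98)*(-1/29276) = -2888985/2869048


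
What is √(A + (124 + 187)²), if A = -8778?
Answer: √87943 ≈ 296.55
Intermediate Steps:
√(A + (124 + 187)²) = √(-8778 + (124 + 187)²) = √(-8778 + 311²) = √(-8778 + 96721) = √87943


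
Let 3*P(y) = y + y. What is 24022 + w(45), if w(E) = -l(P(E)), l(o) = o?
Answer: 23992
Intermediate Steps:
P(y) = 2*y/3 (P(y) = (y + y)/3 = (2*y)/3 = 2*y/3)
w(E) = -2*E/3
24022 + w(45) = 24022 - 2/3*45 = 24022 - 30 = 23992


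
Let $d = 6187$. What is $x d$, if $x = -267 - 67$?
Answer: $-2066458$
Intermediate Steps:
$x = -334$
$x d = \left(-334\right) 6187 = -2066458$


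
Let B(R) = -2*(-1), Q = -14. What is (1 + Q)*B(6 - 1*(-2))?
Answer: -26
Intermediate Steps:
B(R) = 2
(1 + Q)*B(6 - 1*(-2)) = (1 - 14)*2 = -13*2 = -26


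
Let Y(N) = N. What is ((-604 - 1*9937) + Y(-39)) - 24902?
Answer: -35482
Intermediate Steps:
((-604 - 1*9937) + Y(-39)) - 24902 = ((-604 - 1*9937) - 39) - 24902 = ((-604 - 9937) - 39) - 24902 = (-10541 - 39) - 24902 = -10580 - 24902 = -35482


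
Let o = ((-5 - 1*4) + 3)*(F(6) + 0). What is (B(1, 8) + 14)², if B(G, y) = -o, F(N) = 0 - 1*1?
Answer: 64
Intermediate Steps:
F(N) = -1 (F(N) = 0 - 1 = -1)
o = 6 (o = ((-5 - 1*4) + 3)*(-1 + 0) = ((-5 - 4) + 3)*(-1) = (-9 + 3)*(-1) = -6*(-1) = 6)
B(G, y) = -6 (B(G, y) = -1*6 = -6)
(B(1, 8) + 14)² = (-6 + 14)² = 8² = 64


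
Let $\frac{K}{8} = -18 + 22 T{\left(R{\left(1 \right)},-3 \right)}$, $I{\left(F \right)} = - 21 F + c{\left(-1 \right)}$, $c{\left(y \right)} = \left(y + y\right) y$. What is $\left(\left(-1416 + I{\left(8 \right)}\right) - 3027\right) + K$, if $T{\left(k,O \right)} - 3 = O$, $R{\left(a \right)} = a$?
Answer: $-4753$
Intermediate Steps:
$T{\left(k,O \right)} = 3 + O$
$c{\left(y \right)} = 2 y^{2}$ ($c{\left(y \right)} = 2 y y = 2 y^{2}$)
$I{\left(F \right)} = 2 - 21 F$ ($I{\left(F \right)} = - 21 F + 2 \left(-1\right)^{2} = - 21 F + 2 \cdot 1 = - 21 F + 2 = 2 - 21 F$)
$K = -144$ ($K = 8 \left(-18 + 22 \left(3 - 3\right)\right) = 8 \left(-18 + 22 \cdot 0\right) = 8 \left(-18 + 0\right) = 8 \left(-18\right) = -144$)
$\left(\left(-1416 + I{\left(8 \right)}\right) - 3027\right) + K = \left(\left(-1416 + \left(2 - 168\right)\right) - 3027\right) - 144 = \left(\left(-1416 - 166\right) - 3027\right) - 144 = \left(-1582 - 3027\right) - 144 = -4609 - 144 = -4753$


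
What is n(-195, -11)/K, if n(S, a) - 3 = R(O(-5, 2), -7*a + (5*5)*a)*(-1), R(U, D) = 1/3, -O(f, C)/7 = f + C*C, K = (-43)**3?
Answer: -8/238521 ≈ -3.3540e-5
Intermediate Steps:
K = -79507
O(f, C) = -7*f - 7*C**2 (O(f, C) = -7*(f + C*C) = -7*(f + C**2) = -7*f - 7*C**2)
R(U, D) = 1/3
n(S, a) = 8/3 (n(S, a) = 3 + (1/3)*(-1) = 3 - 1/3 = 8/3)
n(-195, -11)/K = (8/3)/(-79507) = (8/3)*(-1/79507) = -8/238521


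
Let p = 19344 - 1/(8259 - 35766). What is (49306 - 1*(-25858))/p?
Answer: 89892876/23134583 ≈ 3.8857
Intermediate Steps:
p = 532095409/27507 (p = 19344 - 1/(-27507) = 19344 - 1*(-1/27507) = 19344 + 1/27507 = 532095409/27507 ≈ 19344.)
(49306 - 1*(-25858))/p = (49306 - 1*(-25858))/(532095409/27507) = (49306 + 25858)*(27507/532095409) = 75164*(27507/532095409) = 89892876/23134583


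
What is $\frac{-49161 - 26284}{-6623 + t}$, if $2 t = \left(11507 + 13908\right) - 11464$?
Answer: $- \frac{30178}{141} \approx -214.03$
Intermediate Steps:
$t = \frac{13951}{2}$ ($t = \frac{\left(11507 + 13908\right) - 11464}{2} = \frac{25415 - 11464}{2} = \frac{1}{2} \cdot 13951 = \frac{13951}{2} \approx 6975.5$)
$\frac{-49161 - 26284}{-6623 + t} = \frac{-49161 - 26284}{-6623 + \frac{13951}{2}} = - \frac{75445}{\frac{705}{2}} = \left(-75445\right) \frac{2}{705} = - \frac{30178}{141}$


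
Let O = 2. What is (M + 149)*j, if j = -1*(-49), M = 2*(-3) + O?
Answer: 7105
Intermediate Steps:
M = -4 (M = 2*(-3) + 2 = -6 + 2 = -4)
j = 49
(M + 149)*j = (-4 + 149)*49 = 145*49 = 7105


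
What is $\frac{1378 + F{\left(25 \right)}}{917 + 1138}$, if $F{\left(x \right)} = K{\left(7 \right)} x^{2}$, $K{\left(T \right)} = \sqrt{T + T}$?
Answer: $\frac{1378}{2055} + \frac{125 \sqrt{14}}{411} \approx 1.8085$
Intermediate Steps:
$K{\left(T \right)} = \sqrt{2} \sqrt{T}$ ($K{\left(T \right)} = \sqrt{2 T} = \sqrt{2} \sqrt{T}$)
$F{\left(x \right)} = \sqrt{14} x^{2}$ ($F{\left(x \right)} = \sqrt{2} \sqrt{7} x^{2} = \sqrt{14} x^{2}$)
$\frac{1378 + F{\left(25 \right)}}{917 + 1138} = \frac{1378 + \sqrt{14} \cdot 25^{2}}{917 + 1138} = \frac{1378 + \sqrt{14} \cdot 625}{2055} = \frac{1378 + 625 \sqrt{14}}{2055} = \frac{1378}{2055} + \frac{125 \sqrt{14}}{411}$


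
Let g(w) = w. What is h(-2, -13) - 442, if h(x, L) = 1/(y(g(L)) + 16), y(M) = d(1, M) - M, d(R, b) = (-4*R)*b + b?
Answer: -30055/68 ≈ -441.99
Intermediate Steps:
d(R, b) = b - 4*R*b (d(R, b) = -4*R*b + b = b - 4*R*b)
y(M) = -4*M (y(M) = M*(1 - 4*1) - M = M*(1 - 4) - M = M*(-3) - M = -3*M - M = -4*M)
h(x, L) = 1/(16 - 4*L) (h(x, L) = 1/(-4*L + 16) = 1/(16 - 4*L))
h(-2, -13) - 442 = -1/(-16 + 4*(-13)) - 442 = -1/(-16 - 52) - 442 = -1/(-68) - 442 = -1*(-1/68) - 442 = 1/68 - 442 = -30055/68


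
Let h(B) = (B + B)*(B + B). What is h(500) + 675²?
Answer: 1455625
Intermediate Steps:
h(B) = 4*B² (h(B) = (2*B)*(2*B) = 4*B²)
h(500) + 675² = 4*500² + 675² = 4*250000 + 455625 = 1000000 + 455625 = 1455625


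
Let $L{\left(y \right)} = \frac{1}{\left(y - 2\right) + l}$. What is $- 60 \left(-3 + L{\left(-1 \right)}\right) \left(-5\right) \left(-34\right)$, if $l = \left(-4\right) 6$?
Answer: $\frac{278800}{9} \approx 30978.0$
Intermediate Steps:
$l = -24$
$L{\left(y \right)} = \frac{1}{-26 + y}$ ($L{\left(y \right)} = \frac{1}{\left(y - 2\right) - 24} = \frac{1}{\left(-2 + y\right) - 24} = \frac{1}{-26 + y}$)
$- 60 \left(-3 + L{\left(-1 \right)}\right) \left(-5\right) \left(-34\right) = - 60 \left(-3 + \frac{1}{-26 - 1}\right) \left(-5\right) \left(-34\right) = - 60 \left(-3 + \frac{1}{-27}\right) \left(-5\right) \left(-34\right) = - 60 \left(-3 - \frac{1}{27}\right) \left(-5\right) \left(-34\right) = - 60 \left(\left(- \frac{82}{27}\right) \left(-5\right)\right) \left(-34\right) = \left(-60\right) \frac{410}{27} \left(-34\right) = \left(- \frac{8200}{9}\right) \left(-34\right) = \frac{278800}{9}$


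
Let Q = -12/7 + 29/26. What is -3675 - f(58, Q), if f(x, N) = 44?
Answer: -3719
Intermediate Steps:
Q = -109/182 (Q = -12*⅐ + 29*(1/26) = -12/7 + 29/26 = -109/182 ≈ -0.59890)
-3675 - f(58, Q) = -3675 - 1*44 = -3675 - 44 = -3719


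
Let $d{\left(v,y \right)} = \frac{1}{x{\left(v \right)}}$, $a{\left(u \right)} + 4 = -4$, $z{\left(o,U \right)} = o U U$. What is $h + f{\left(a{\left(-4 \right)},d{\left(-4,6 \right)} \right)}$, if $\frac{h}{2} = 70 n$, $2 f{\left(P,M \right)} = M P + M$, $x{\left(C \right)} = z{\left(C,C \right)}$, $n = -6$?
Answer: $- \frac{107513}{128} \approx -839.95$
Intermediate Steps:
$z{\left(o,U \right)} = o U^{2}$ ($z{\left(o,U \right)} = U o U = o U^{2}$)
$x{\left(C \right)} = C^{3}$ ($x{\left(C \right)} = C C^{2} = C^{3}$)
$a{\left(u \right)} = -8$ ($a{\left(u \right)} = -4 - 4 = -8$)
$d{\left(v,y \right)} = \frac{1}{v^{3}}$
$f{\left(P,M \right)} = \frac{M}{2} + \frac{M P}{2}$ ($f{\left(P,M \right)} = \frac{M P + M}{2} = \frac{M + M P}{2} = \frac{M}{2} + \frac{M P}{2}$)
$h = -840$ ($h = 2 \cdot 70 \left(-6\right) = 2 \left(-420\right) = -840$)
$h + f{\left(a{\left(-4 \right)},d{\left(-4,6 \right)} \right)} = -840 + \frac{1 - 8}{2 \left(-64\right)} = -840 + \frac{1}{2} \left(- \frac{1}{64}\right) \left(-7\right) = -840 + \frac{7}{128} = - \frac{107513}{128}$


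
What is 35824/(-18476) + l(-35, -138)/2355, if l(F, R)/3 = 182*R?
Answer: -123041264/3625915 ≈ -33.934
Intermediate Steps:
l(F, R) = 546*R (l(F, R) = 3*(182*R) = 546*R)
35824/(-18476) + l(-35, -138)/2355 = 35824/(-18476) + (546*(-138))/2355 = 35824*(-1/18476) - 75348*1/2355 = -8956/4619 - 25116/785 = -123041264/3625915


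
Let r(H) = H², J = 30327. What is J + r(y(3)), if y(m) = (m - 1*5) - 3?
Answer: 30352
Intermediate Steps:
y(m) = -8 + m (y(m) = (m - 5) - 3 = (-5 + m) - 3 = -8 + m)
J + r(y(3)) = 30327 + (-8 + 3)² = 30327 + (-5)² = 30327 + 25 = 30352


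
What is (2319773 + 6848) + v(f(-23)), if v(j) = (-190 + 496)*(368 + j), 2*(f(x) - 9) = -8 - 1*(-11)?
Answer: 2442442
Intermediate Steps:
f(x) = 21/2 (f(x) = 9 + (-8 - 1*(-11))/2 = 9 + (-8 + 11)/2 = 9 + (½)*3 = 9 + 3/2 = 21/2)
v(j) = 112608 + 306*j (v(j) = 306*(368 + j) = 112608 + 306*j)
(2319773 + 6848) + v(f(-23)) = (2319773 + 6848) + (112608 + 306*(21/2)) = 2326621 + (112608 + 3213) = 2326621 + 115821 = 2442442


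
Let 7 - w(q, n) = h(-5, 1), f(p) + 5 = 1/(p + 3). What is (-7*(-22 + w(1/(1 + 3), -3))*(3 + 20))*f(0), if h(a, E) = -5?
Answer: -22540/3 ≈ -7513.3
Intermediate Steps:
f(p) = -5 + 1/(3 + p) (f(p) = -5 + 1/(p + 3) = -5 + 1/(3 + p))
w(q, n) = 12 (w(q, n) = 7 - 1*(-5) = 7 + 5 = 12)
(-7*(-22 + w(1/(1 + 3), -3))*(3 + 20))*f(0) = (-7*(-22 + 12)*(3 + 20))*((-14 - 5*0)/(3 + 0)) = (-(-70)*23)*((-14 + 0)/3) = (-7*(-230))*((⅓)*(-14)) = 1610*(-14/3) = -22540/3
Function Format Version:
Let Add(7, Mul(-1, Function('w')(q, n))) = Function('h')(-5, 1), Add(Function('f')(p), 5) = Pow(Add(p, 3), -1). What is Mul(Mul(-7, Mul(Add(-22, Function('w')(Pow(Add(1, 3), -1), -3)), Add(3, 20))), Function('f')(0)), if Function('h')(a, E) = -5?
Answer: Rational(-22540, 3) ≈ -7513.3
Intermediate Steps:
Function('f')(p) = Add(-5, Pow(Add(3, p), -1)) (Function('f')(p) = Add(-5, Pow(Add(p, 3), -1)) = Add(-5, Pow(Add(3, p), -1)))
Function('w')(q, n) = 12 (Function('w')(q, n) = Add(7, Mul(-1, -5)) = Add(7, 5) = 12)
Mul(Mul(-7, Mul(Add(-22, Function('w')(Pow(Add(1, 3), -1), -3)), Add(3, 20))), Function('f')(0)) = Mul(Mul(-7, Mul(Add(-22, 12), Add(3, 20))), Mul(Pow(Add(3, 0), -1), Add(-14, Mul(-5, 0)))) = Mul(Mul(-7, Mul(-10, 23)), Mul(Pow(3, -1), Add(-14, 0))) = Mul(Mul(-7, -230), Mul(Rational(1, 3), -14)) = Mul(1610, Rational(-14, 3)) = Rational(-22540, 3)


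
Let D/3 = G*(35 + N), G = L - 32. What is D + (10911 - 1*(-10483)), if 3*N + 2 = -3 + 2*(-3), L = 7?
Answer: 19044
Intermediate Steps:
G = -25 (G = 7 - 32 = -25)
N = -11/3 (N = -⅔ + (-3 + 2*(-3))/3 = -⅔ + (-3 - 6)/3 = -⅔ + (⅓)*(-9) = -⅔ - 3 = -11/3 ≈ -3.6667)
D = -2350 (D = 3*(-25*(35 - 11/3)) = 3*(-25*94/3) = 3*(-2350/3) = -2350)
D + (10911 - 1*(-10483)) = -2350 + (10911 - 1*(-10483)) = -2350 + (10911 + 10483) = -2350 + 21394 = 19044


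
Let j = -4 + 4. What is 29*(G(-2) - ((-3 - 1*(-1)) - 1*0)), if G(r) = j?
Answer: 58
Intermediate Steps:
j = 0
G(r) = 0
29*(G(-2) - ((-3 - 1*(-1)) - 1*0)) = 29*(0 - ((-3 - 1*(-1)) - 1*0)) = 29*(0 - ((-3 + 1) + 0)) = 29*(0 - (-2 + 0)) = 29*(0 - 1*(-2)) = 29*(0 + 2) = 29*2 = 58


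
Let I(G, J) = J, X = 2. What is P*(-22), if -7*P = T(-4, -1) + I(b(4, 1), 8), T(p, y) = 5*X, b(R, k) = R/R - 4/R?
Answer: 396/7 ≈ 56.571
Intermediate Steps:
b(R, k) = 1 - 4/R
T(p, y) = 10 (T(p, y) = 5*2 = 10)
P = -18/7 (P = -(10 + 8)/7 = -⅐*18 = -18/7 ≈ -2.5714)
P*(-22) = -18/7*(-22) = 396/7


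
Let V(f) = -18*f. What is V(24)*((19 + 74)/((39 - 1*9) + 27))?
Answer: -13392/19 ≈ -704.84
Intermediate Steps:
V(24)*((19 + 74)/((39 - 1*9) + 27)) = (-18*24)*((19 + 74)/((39 - 1*9) + 27)) = -40176/((39 - 9) + 27) = -40176/(30 + 27) = -40176/57 = -432*31/19 = -13392/19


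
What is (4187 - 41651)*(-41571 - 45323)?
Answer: 3255396816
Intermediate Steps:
(4187 - 41651)*(-41571 - 45323) = -37464*(-86894) = 3255396816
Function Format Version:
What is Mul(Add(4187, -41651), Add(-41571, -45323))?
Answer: 3255396816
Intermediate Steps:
Mul(Add(4187, -41651), Add(-41571, -45323)) = Mul(-37464, -86894) = 3255396816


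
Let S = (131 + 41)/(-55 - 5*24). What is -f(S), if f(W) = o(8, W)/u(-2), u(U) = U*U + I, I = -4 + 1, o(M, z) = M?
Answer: -8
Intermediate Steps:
I = -3
u(U) = -3 + U² (u(U) = U*U - 3 = U² - 3 = -3 + U²)
S = -172/175 (S = 172/(-55 - 120) = 172/(-175) = 172*(-1/175) = -172/175 ≈ -0.98286)
f(W) = 8 (f(W) = 8/(-3 + (-2)²) = 8/(-3 + 4) = 8/1 = 8*1 = 8)
-f(S) = -1*8 = -8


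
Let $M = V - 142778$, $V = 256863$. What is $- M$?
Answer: $-114085$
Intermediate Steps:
$M = 114085$ ($M = 256863 - 142778 = 114085$)
$- M = \left(-1\right) 114085 = -114085$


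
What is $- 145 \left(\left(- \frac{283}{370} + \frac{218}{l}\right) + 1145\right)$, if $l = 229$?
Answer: $- \frac{2813919387}{16946} \approx -1.6605 \cdot 10^{5}$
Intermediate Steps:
$- 145 \left(\left(- \frac{283}{370} + \frac{218}{l}\right) + 1145\right) = - 145 \left(\left(- \frac{283}{370} + \frac{218}{229}\right) + 1145\right) = - 145 \left(\frac{15853}{84730} + 1145\right) = \left(-145\right) \frac{97031703}{84730} = - \frac{2813919387}{16946}$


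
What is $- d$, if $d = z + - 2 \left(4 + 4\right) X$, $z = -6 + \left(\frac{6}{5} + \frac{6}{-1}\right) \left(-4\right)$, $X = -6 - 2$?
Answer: $- \frac{706}{5} \approx -141.2$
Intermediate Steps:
$X = -8$ ($X = -6 - 2 = -8$)
$z = \frac{66}{5}$ ($z = -6 + \left(6 \cdot \frac{1}{5} + 6 \left(-1\right)\right) \left(-4\right) = -6 + \left(\frac{6}{5} - 6\right) \left(-4\right) = -6 - - \frac{96}{5} = -6 + \frac{96}{5} = \frac{66}{5} \approx 13.2$)
$d = \frac{706}{5}$ ($d = \frac{66}{5} + - 2 \left(4 + 4\right) \left(-8\right) = \frac{66}{5} + \left(-2\right) 8 \left(-8\right) = \frac{66}{5} - -128 = \frac{66}{5} + 128 = \frac{706}{5} \approx 141.2$)
$- d = \left(-1\right) \frac{706}{5} = - \frac{706}{5}$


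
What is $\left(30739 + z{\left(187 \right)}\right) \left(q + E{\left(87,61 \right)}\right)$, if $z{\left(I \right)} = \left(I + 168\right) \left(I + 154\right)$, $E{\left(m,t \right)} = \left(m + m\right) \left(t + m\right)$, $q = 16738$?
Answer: $6449727060$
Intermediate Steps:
$E{\left(m,t \right)} = 2 m \left(m + t\right)$
$z{\left(I \right)} = \left(154 + I\right) \left(168 + I\right)$ ($z{\left(I \right)} = \left(168 + I\right) \left(154 + I\right) = \left(154 + I\right) \left(168 + I\right)$)
$\left(30739 + z{\left(187 \right)}\right) \left(q + E{\left(87,61 \right)}\right) = \left(30739 + \left(25872 + 187^{2} + 322 \cdot 187\right)\right) \left(16738 + 2 \cdot 87 \left(87 + 61\right)\right) = \left(30739 + \left(25872 + 34969 + 60214\right)\right) \left(16738 + 2 \cdot 87 \cdot 148\right) = \left(30739 + 121055\right) \left(16738 + 25752\right) = 151794 \cdot 42490 = 6449727060$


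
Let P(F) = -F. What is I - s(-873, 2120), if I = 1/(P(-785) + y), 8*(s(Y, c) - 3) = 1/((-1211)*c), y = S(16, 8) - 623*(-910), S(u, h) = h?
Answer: -34980617590357/11660212898880 ≈ -3.0000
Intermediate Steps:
y = 566938 (y = 8 - 623*(-910) = 8 + 566930 = 566938)
s(Y, c) = 3 - 1/(9688*c) (s(Y, c) = 3 + (1/((-1211)*c))/8 = 3 + (-1/(1211*c))/8 = 3 - 1/(9688*c))
I = 1/567723 (I = 1/(-1*(-785) + 566938) = 1/(785 + 566938) = 1/567723 ≈ 1.7614e-6)
I - s(-873, 2120) = 1/567723 - (3 - 1/9688/2120) = 1/567723 - (3 - 1/9688*1/2120) = 1/567723 - (3 - 1/20538560) = 1/567723 - 1*61615679/20538560 = 1/567723 - 61615679/20538560 = -34980617590357/11660212898880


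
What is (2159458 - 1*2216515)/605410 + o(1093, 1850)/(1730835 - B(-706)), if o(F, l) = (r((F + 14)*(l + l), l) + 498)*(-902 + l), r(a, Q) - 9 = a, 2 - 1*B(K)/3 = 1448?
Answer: 20093559474247/8978556290 ≈ 2237.9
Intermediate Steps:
B(K) = -4338 (B(K) = 6 - 3*1448 = 6 - 4344 = -4338)
r(a, Q) = 9 + a
o(F, l) = (-902 + l)*(507 + 2*l*(14 + F)) (o(F, l) = ((9 + (F + 14)*(l + l)) + 498)*(-902 + l) = ((9 + (14 + F)*(2*l)) + 498)*(-902 + l) = ((9 + 2*l*(14 + F)) + 498)*(-902 + l) = (507 + 2*l*(14 + F))*(-902 + l) = (-902 + l)*(507 + 2*l*(14 + F)))
(2159458 - 1*2216515)/605410 + o(1093, 1850)/(1730835 - B(-706)) = (2159458 - 1*2216515)/605410 + (-457314 + 498*1850 + 1850*(9 + 2*1850*(14 + 1093)) - 1804*1850*(14 + 1093))/(1730835 - 1*(-4338)) = (2159458 - 2216515)*(1/605410) + (-457314 + 921300 + 1850*(9 + 2*1850*1107) - 1804*1850*1107)/(1730835 + 4338) = -57057*1/605410 + (-457314 + 921300 + 1850*(9 + 4095900) - 3694501800)/1735173 = -4389/46570 + (-457314 + 921300 + 1850*4095909 - 3694501800)*(1/1735173) = -4389/46570 + (-457314 + 921300 + 7577431650 - 3694501800)*(1/1735173) = -4389/46570 + 3883393836*(1/1735173) = -4389/46570 + 431488204/192797 = 20093559474247/8978556290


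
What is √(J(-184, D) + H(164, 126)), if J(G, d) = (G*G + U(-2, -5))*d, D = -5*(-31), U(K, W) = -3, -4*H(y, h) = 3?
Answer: √20988857/2 ≈ 2290.7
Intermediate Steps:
H(y, h) = -¾ (H(y, h) = -¼*3 = -¾)
D = 155
J(G, d) = d*(-3 + G²) (J(G, d) = (G*G - 3)*d = (G² - 3)*d = (-3 + G²)*d = d*(-3 + G²))
√(J(-184, D) + H(164, 126)) = √(155*(-3 + (-184)²) - ¾) = √(155*(-3 + 33856) - ¾) = √(155*33853 - ¾) = √(5247215 - ¾) = √(20988857/4) = √20988857/2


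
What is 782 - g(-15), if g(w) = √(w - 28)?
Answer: 782 - I*√43 ≈ 782.0 - 6.5574*I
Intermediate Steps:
g(w) = √(-28 + w)
782 - g(-15) = 782 - √(-28 - 15) = 782 - √(-43) = 782 - I*√43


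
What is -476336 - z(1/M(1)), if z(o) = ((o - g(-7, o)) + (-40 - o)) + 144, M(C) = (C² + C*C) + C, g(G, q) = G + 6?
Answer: -476441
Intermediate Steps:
g(G, q) = 6 + G
M(C) = C + 2*C² (M(C) = (C² + C²) + C = 2*C² + C = C + 2*C²)
z(o) = 105 (z(o) = ((o - (6 - 7)) + (-40 - o)) + 144 = ((o - 1*(-1)) + (-40 - o)) + 144 = ((o + 1) + (-40 - o)) + 144 = ((1 + o) + (-40 - o)) + 144 = -39 + 144 = 105)
-476336 - z(1/M(1)) = -476336 - 1*105 = -476336 - 105 = -476441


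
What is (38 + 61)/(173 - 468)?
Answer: -99/295 ≈ -0.33559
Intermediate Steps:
(38 + 61)/(173 - 468) = 99/(-295) = 99*(-1/295) = -99/295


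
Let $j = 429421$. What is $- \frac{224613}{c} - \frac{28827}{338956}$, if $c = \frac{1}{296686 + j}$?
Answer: $- \frac{55281375174227823}{338956} \approx -1.6309 \cdot 10^{11}$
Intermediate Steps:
$c = \frac{1}{726107}$ ($c = \frac{1}{296686 + 429421} = \frac{1}{726107} \approx 1.3772 \cdot 10^{-6}$)
$- \frac{224613}{c} - \frac{28827}{338956} = - 224613 \frac{1}{\frac{1}{726107}} - \frac{28827}{338956} = \left(-224613\right) 726107 - \frac{28827}{338956} = -163093071591 - \frac{28827}{338956} = - \frac{55281375174227823}{338956}$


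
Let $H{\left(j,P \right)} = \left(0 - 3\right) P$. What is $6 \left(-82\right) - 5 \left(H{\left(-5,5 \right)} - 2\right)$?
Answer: $-407$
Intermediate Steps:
$H{\left(j,P \right)} = - 3 P$
$6 \left(-82\right) - 5 \left(H{\left(-5,5 \right)} - 2\right) = 6 \left(-82\right) - 5 \left(\left(-3\right) 5 - 2\right) = -492 - 5 \left(-15 - 2\right) = -492 - -85 = -492 + 85 = -407$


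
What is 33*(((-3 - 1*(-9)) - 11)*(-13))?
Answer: 2145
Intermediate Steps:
33*(((-3 - 1*(-9)) - 11)*(-13)) = 33*(((-3 + 9) - 11)*(-13)) = 33*((6 - 11)*(-13)) = 33*(-5*(-13)) = 33*65 = 2145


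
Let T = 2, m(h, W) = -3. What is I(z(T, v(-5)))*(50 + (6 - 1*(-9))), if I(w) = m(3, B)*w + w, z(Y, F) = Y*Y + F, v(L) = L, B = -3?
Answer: 130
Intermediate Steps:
z(Y, F) = F + Y² (z(Y, F) = Y² + F = F + Y²)
I(w) = -2*w (I(w) = -3*w + w = -2*w)
I(z(T, v(-5)))*(50 + (6 - 1*(-9))) = (-2*(-5 + 2²))*(50 + (6 - 1*(-9))) = (-2*(-5 + 4))*(50 + (6 + 9)) = (-2*(-1))*(50 + 15) = 2*65 = 130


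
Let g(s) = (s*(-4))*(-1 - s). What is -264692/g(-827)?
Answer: -66173/683102 ≈ -0.096871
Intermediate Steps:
g(s) = -4*s*(-1 - s) (g(s) = (-4*s)*(-1 - s) = -4*s*(-1 - s))
-264692/g(-827) = -264692*(-1/(3308*(1 - 827))) = -264692/(4*(-827)*(-826)) = -264692/2732408 = -264692*1/2732408 = -66173/683102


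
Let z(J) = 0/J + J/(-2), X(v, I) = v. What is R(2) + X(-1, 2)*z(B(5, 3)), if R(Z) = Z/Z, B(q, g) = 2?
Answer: 2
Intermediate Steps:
R(Z) = 1
z(J) = -J/2 (z(J) = 0 + J*(-½) = 0 - J/2 = -J/2)
R(2) + X(-1, 2)*z(B(5, 3)) = 1 - (-1)*2/2 = 1 - 1*(-1) = 1 + 1 = 2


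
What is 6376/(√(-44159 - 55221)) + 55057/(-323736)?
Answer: -55057/323736 - 3188*I*√24845/24845 ≈ -0.17007 - 20.225*I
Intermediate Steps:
6376/(√(-44159 - 55221)) + 55057/(-323736) = 6376/(√(-99380)) + 55057*(-1/323736) = 6376/((2*I*√24845)) - 55057/323736 = 6376*(-I*√24845/49690) - 55057/323736 = -3188*I*√24845/24845 - 55057/323736 = -55057/323736 - 3188*I*√24845/24845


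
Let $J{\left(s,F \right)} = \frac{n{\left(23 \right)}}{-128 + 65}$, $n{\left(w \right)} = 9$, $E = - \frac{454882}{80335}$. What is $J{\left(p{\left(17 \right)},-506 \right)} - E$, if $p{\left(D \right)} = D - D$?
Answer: $\frac{3103839}{562345} \approx 5.5195$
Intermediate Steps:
$E = - \frac{454882}{80335}$ ($E = \left(-454882\right) \frac{1}{80335} = - \frac{454882}{80335} \approx -5.6623$)
$p{\left(D \right)} = 0$
$J{\left(s,F \right)} = - \frac{1}{7}$ ($J{\left(s,F \right)} = \frac{9}{-128 + 65} = \frac{9}{-63} = 9 \left(- \frac{1}{63}\right) = - \frac{1}{7}$)
$J{\left(p{\left(17 \right)},-506 \right)} - E = - \frac{1}{7} - - \frac{454882}{80335} = - \frac{1}{7} + \frac{454882}{80335} = \frac{3103839}{562345}$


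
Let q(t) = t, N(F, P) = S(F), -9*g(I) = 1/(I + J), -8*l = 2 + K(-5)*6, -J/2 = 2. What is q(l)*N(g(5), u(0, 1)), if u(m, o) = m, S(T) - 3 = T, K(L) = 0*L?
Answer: -13/18 ≈ -0.72222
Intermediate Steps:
J = -4 (J = -2*2 = -4)
K(L) = 0
S(T) = 3 + T
l = -¼ (l = -(2 + 0*6)/8 = -(2 + 0)/8 = -⅛*2 = -¼ ≈ -0.25000)
g(I) = -1/(9*(-4 + I)) (g(I) = -1/(9*(I - 4)) = -1/(9*(-4 + I)))
N(F, P) = 3 + F
q(l)*N(g(5), u(0, 1)) = -(3 - 1/(-36 + 9*5))/4 = -(3 - 1/(-36 + 45))/4 = -(3 - 1/9)/4 = -(3 - 1*⅑)/4 = -(3 - ⅑)/4 = -¼*26/9 = -13/18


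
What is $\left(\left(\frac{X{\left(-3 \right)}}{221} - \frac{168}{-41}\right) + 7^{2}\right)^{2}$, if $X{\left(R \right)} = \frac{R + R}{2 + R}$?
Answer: $\frac{231710337769}{82101721} \approx 2822.2$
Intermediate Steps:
$X{\left(R \right)} = \frac{2 R}{2 + R}$
$\left(\left(\frac{X{\left(-3 \right)}}{221} - \frac{168}{-41}\right) + 7^{2}\right)^{2} = \left(\left(\frac{2 \left(-3\right) \frac{1}{2 - 3}}{221} - \frac{168}{-41}\right) + 7^{2}\right)^{2} = \left(\left(2 \left(-3\right) \frac{1}{-1} \cdot \frac{1}{221} - - \frac{168}{41}\right) + 49\right)^{2} = \left(\left(2 \left(-3\right) \left(-1\right) \frac{1}{221} + \frac{168}{41}\right) + 49\right)^{2} = \left(\left(6 \cdot \frac{1}{221} + \frac{168}{41}\right) + 49\right)^{2} = \left(\left(\frac{6}{221} + \frac{168}{41}\right) + 49\right)^{2} = \left(\frac{37374}{9061} + 49\right)^{2} = \left(\frac{481363}{9061}\right)^{2} = \frac{231710337769}{82101721}$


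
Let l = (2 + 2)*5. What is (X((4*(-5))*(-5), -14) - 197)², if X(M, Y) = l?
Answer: 31329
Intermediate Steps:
l = 20 (l = 4*5 = 20)
X(M, Y) = 20
(X((4*(-5))*(-5), -14) - 197)² = (20 - 197)² = (-177)² = 31329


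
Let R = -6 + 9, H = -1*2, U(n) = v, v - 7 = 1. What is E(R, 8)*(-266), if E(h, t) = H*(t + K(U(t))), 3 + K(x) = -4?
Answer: 532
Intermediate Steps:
v = 8 (v = 7 + 1 = 8)
U(n) = 8
K(x) = -7 (K(x) = -3 - 4 = -7)
H = -2
R = 3
E(h, t) = 14 - 2*t (E(h, t) = -2*(t - 7) = -2*(-7 + t) = 14 - 2*t)
E(R, 8)*(-266) = (14 - 2*8)*(-266) = (14 - 16)*(-266) = -2*(-266) = 532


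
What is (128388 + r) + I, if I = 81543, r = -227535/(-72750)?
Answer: 1018180519/4850 ≈ 2.0993e+5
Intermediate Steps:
r = 15169/4850 (r = -227535*(-1/72750) = 15169/4850 ≈ 3.1276)
(128388 + r) + I = (128388 + 15169/4850) + 81543 = 622696969/4850 + 81543 = 1018180519/4850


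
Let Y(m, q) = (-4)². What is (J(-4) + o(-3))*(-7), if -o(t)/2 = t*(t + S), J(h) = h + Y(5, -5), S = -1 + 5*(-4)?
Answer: 924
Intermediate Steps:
Y(m, q) = 16
S = -21 (S = -1 - 20 = -21)
J(h) = 16 + h (J(h) = h + 16 = 16 + h)
o(t) = -2*t*(-21 + t) (o(t) = -2*t*(t - 21) = -2*t*(-21 + t))
(J(-4) + o(-3))*(-7) = ((16 - 4) + 2*(-3)*(21 - 1*(-3)))*(-7) = (12 + 2*(-3)*(21 + 3))*(-7) = (12 + 2*(-3)*24)*(-7) = (12 - 144)*(-7) = -132*(-7) = 924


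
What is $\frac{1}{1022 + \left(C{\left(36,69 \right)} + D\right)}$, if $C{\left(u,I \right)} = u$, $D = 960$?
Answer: $\frac{1}{2018} \approx 0.00049554$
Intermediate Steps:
$\frac{1}{1022 + \left(C{\left(36,69 \right)} + D\right)} = \frac{1}{1022 + \left(36 + 960\right)} = \frac{1}{1022 + 996} = \frac{1}{2018}$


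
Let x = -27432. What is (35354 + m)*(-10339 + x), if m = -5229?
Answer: -1137851375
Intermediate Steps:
(35354 + m)*(-10339 + x) = (35354 - 5229)*(-10339 - 27432) = 30125*(-37771) = -1137851375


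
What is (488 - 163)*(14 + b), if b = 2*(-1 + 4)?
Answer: 6500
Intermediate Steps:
b = 6 (b = 2*3 = 6)
(488 - 163)*(14 + b) = (488 - 163)*(14 + 6) = 325*20 = 6500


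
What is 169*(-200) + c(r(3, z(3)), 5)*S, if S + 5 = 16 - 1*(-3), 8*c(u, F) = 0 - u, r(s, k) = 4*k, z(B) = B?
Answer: -33821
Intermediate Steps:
c(u, F) = -u/8 (c(u, F) = (0 - u)/8 = (-u)/8 = -u/8)
S = 14 (S = -5 + (16 - 1*(-3)) = -5 + (16 + 3) = -5 + 19 = 14)
169*(-200) + c(r(3, z(3)), 5)*S = 169*(-200) - 3/2*14 = -33800 - 1/8*12*14 = -33800 - 3/2*14 = -33800 - 21 = -33821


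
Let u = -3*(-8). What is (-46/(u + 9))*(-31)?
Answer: 1426/33 ≈ 43.212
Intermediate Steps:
u = 24
(-46/(u + 9))*(-31) = (-46/(24 + 9))*(-31) = (-46/33)*(-31) = ((1/33)*(-46))*(-31) = -46/33*(-31) = 1426/33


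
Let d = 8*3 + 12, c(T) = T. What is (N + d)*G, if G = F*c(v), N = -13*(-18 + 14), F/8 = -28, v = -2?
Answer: 39424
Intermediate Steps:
F = -224 (F = 8*(-28) = -224)
N = 52 (N = -13*(-4) = 52)
d = 36 (d = 24 + 12 = 36)
G = 448 (G = -224*(-2) = 448)
(N + d)*G = (52 + 36)*448 = 88*448 = 39424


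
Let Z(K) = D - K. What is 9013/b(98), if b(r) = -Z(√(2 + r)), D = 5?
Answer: 9013/5 ≈ 1802.6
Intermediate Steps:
Z(K) = 5 - K
b(r) = -5 + √(2 + r) (b(r) = -(5 - √(2 + r)) = -5 + √(2 + r))
9013/b(98) = 9013/(-5 + √(2 + 98)) = 9013/(-5 + √100) = 9013/(-5 + 10) = 9013/5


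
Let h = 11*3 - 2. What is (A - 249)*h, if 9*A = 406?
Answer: -56885/9 ≈ -6320.6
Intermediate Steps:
A = 406/9 (A = (⅑)*406 = 406/9 ≈ 45.111)
h = 31 (h = 33 - 2 = 31)
(A - 249)*h = (406/9 - 249)*31 = -1835/9*31 = -56885/9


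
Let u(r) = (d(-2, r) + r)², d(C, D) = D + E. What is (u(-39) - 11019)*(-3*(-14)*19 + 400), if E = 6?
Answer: -6990330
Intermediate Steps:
d(C, D) = 6 + D (d(C, D) = D + 6 = 6 + D)
u(r) = (6 + 2*r)² (u(r) = ((6 + r) + r)² = (6 + 2*r)²)
(u(-39) - 11019)*(-3*(-14)*19 + 400) = (4*(3 - 39)² - 11019)*(-3*(-14)*19 + 400) = (4*(-36)² - 11019)*(42*19 + 400) = (4*1296 - 11019)*(798 + 400) = (5184 - 11019)*1198 = -5835*1198 = -6990330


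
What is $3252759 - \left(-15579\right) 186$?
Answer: $6150453$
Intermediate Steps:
$3252759 - \left(-15579\right) 186 = 3252759 - -2897694 = 3252759 + 2897694 = 6150453$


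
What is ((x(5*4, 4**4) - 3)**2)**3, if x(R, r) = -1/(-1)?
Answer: 64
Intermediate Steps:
x(R, r) = 1 (x(R, r) = -1*(-1) = 1)
((x(5*4, 4**4) - 3)**2)**3 = ((1 - 3)**2)**3 = ((-2)**2)**3 = 4**3 = 64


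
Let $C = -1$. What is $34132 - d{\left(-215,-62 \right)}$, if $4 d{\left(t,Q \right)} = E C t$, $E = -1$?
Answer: $\frac{136743}{4} \approx 34186.0$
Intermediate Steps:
$d{\left(t,Q \right)} = \frac{t}{4}$ ($d{\left(t,Q \right)} = \frac{\left(-1\right) \left(-1\right) t}{4} = \frac{1 t}{4} = \frac{t}{4}$)
$34132 - d{\left(-215,-62 \right)} = 34132 - \frac{1}{4} \left(-215\right) = 34132 - - \frac{215}{4} = 34132 + \frac{215}{4} = \frac{136743}{4}$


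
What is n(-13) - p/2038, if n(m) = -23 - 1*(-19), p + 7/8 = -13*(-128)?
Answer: -78521/16304 ≈ -4.8161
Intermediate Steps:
p = 13305/8 (p = -7/8 - 13*(-128) = -7/8 + 1664 = 13305/8 ≈ 1663.1)
n(m) = -4 (n(m) = -23 + 19 = -4)
n(-13) - p/2038 = -4 - 13305/(8*2038) = -4 - 1*13305/16304 = -4 - 13305/16304 = -78521/16304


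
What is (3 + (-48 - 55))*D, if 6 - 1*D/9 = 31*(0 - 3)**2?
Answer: 245700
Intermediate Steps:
D = -2457 (D = 54 - 279*(0 - 3)**2 = 54 - 279*(-3)**2 = 54 - 279*9 = 54 - 9*279 = 54 - 2511 = -2457)
(3 + (-48 - 55))*D = (3 + (-48 - 55))*(-2457) = (3 - 103)*(-2457) = -100*(-2457) = 245700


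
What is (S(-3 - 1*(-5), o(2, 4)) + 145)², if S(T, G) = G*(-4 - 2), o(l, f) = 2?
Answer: 17689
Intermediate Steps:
S(T, G) = -6*G (S(T, G) = G*(-6) = -6*G)
(S(-3 - 1*(-5), o(2, 4)) + 145)² = (-6*2 + 145)² = (-12 + 145)² = 133² = 17689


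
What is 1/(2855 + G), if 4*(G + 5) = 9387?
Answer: 4/20787 ≈ 0.00019243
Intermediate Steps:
G = 9367/4 (G = -5 + (¼)*9387 = -5 + 9387/4 = 9367/4 ≈ 2341.8)
1/(2855 + G) = 1/(2855 + 9367/4) = 1/(20787/4) = 4/20787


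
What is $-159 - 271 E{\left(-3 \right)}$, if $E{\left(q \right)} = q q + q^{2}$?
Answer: $-5037$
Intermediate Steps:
$E{\left(q \right)} = 2 q^{2}$ ($E{\left(q \right)} = q^{2} + q^{2} = 2 q^{2}$)
$-159 - 271 E{\left(-3 \right)} = -159 - 271 \cdot 2 \left(-3\right)^{2} = -159 - 271 \cdot 2 \cdot 9 = -159 - 4878 = -5037$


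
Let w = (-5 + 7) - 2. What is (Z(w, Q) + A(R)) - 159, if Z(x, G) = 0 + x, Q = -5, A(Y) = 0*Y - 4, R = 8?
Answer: -163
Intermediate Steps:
A(Y) = -4 (A(Y) = 0 - 4 = -4)
w = 0 (w = 2 - 2 = 0)
Z(x, G) = x
(Z(w, Q) + A(R)) - 159 = (0 - 4) - 159 = -4 - 159 = -163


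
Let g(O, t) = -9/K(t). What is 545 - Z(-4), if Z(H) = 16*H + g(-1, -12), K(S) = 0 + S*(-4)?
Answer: 9747/16 ≈ 609.19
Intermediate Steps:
K(S) = -4*S (K(S) = 0 - 4*S = -4*S)
g(O, t) = 9/(4*t) (g(O, t) = -9*(-1/(4*t)) = -(-9)/(4*t) = 9/(4*t))
Z(H) = -3/16 + 16*H (Z(H) = 16*H + (9/4)/(-12) = 16*H + (9/4)*(-1/12) = 16*H - 3/16 = -3/16 + 16*H)
545 - Z(-4) = 545 - (-3/16 + 16*(-4)) = 545 - (-3/16 - 64) = 545 - 1*(-1027/16) = 545 + 1027/16 = 9747/16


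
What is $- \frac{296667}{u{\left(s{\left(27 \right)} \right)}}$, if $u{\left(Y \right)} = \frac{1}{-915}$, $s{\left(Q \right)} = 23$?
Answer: $271450305$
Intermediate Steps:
$u{\left(Y \right)} = - \frac{1}{915}$
$- \frac{296667}{u{\left(s{\left(27 \right)} \right)}} = - \frac{296667}{- \frac{1}{915}} = \left(-296667\right) \left(-915\right) = 271450305$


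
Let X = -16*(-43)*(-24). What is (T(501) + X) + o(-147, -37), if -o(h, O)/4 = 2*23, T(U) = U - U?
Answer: -16696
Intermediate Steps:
T(U) = 0
X = -16512 (X = 688*(-24) = -16512)
o(h, O) = -184 (o(h, O) = -8*23 = -4*46 = -184)
(T(501) + X) + o(-147, -37) = (0 - 16512) - 184 = -16512 - 184 = -16696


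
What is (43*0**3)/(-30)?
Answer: 0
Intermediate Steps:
(43*0**3)/(-30) = (43*0)*(-1/30) = 0*(-1/30) = 0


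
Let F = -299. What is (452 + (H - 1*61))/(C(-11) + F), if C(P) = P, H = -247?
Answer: -72/155 ≈ -0.46452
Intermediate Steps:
(452 + (H - 1*61))/(C(-11) + F) = (452 + (-247 - 1*61))/(-11 - 299) = (452 + (-247 - 61))/(-310) = (452 - 308)*(-1/310) = 144*(-1/310) = -72/155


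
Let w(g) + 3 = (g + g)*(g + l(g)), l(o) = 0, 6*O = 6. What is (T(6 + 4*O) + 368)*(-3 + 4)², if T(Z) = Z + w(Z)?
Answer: 575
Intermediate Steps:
O = 1 (O = (⅙)*6 = 1)
w(g) = -3 + 2*g² (w(g) = -3 + (g + g)*(g + 0) = -3 + (2*g)*g = -3 + 2*g²)
T(Z) = -3 + Z + 2*Z² (T(Z) = Z + (-3 + 2*Z²) = -3 + Z + 2*Z²)
(T(6 + 4*O) + 368)*(-3 + 4)² = ((-3 + (6 + 4*1) + 2*(6 + 4*1)²) + 368)*(-3 + 4)² = ((-3 + (6 + 4) + 2*(6 + 4)²) + 368)*1² = ((-3 + 10 + 2*10²) + 368)*1 = ((-3 + 10 + 2*100) + 368)*1 = ((-3 + 10 + 200) + 368)*1 = (207 + 368)*1 = 575*1 = 575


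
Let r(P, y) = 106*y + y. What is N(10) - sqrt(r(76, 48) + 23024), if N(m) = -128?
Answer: -128 - 16*sqrt(110) ≈ -295.81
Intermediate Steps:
r(P, y) = 107*y
N(10) - sqrt(r(76, 48) + 23024) = -128 - sqrt(107*48 + 23024) = -128 - sqrt(5136 + 23024) = -128 - sqrt(28160) = -128 - 16*sqrt(110)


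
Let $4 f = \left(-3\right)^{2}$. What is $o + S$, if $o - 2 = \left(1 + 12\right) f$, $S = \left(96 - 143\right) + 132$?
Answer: $\frac{465}{4} \approx 116.25$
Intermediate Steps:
$f = \frac{9}{4}$ ($f = \frac{\left(-3\right)^{2}}{4} = \frac{1}{4} \cdot 9 = \frac{9}{4} \approx 2.25$)
$S = 85$ ($S = -47 + 132 = 85$)
$o = \frac{125}{4}$ ($o = 2 + \left(1 + 12\right) \frac{9}{4} = 2 + 13 \cdot \frac{9}{4} = 2 + \frac{117}{4} = \frac{125}{4} \approx 31.25$)
$o + S = \frac{125}{4} + 85 = \frac{465}{4}$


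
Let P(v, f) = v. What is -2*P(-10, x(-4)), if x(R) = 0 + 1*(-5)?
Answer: 20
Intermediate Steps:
x(R) = -5 (x(R) = 0 - 5 = -5)
-2*P(-10, x(-4)) = -2*(-10) = 20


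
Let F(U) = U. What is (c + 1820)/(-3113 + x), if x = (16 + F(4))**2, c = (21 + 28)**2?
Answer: -4221/2713 ≈ -1.5558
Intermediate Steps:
c = 2401 (c = 49**2 = 2401)
x = 400 (x = (16 + 4)**2 = 20**2 = 400)
(c + 1820)/(-3113 + x) = (2401 + 1820)/(-3113 + 400) = 4221/(-2713) = 4221*(-1/2713) = -4221/2713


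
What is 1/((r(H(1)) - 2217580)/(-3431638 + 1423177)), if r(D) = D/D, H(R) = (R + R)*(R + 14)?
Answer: 7357/8123 ≈ 0.90570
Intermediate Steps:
H(R) = 2*R*(14 + R) (H(R) = (2*R)*(14 + R) = 2*R*(14 + R))
r(D) = 1
1/((r(H(1)) - 2217580)/(-3431638 + 1423177)) = 1/((1 - 2217580)/(-3431638 + 1423177)) = 1/(-2217579/(-2008461)) = 1/(-2217579*(-1/2008461)) = 1/(8123/7357) = 7357/8123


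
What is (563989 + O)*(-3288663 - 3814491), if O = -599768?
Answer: 254143746966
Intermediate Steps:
(563989 + O)*(-3288663 - 3814491) = (563989 - 599768)*(-3288663 - 3814491) = -35779*(-7103154) = 254143746966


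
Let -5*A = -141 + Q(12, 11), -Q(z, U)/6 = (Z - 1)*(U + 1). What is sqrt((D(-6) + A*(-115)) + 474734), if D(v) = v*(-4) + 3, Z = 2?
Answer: sqrt(469862) ≈ 685.46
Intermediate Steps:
Q(z, U) = -6 - 6*U (Q(z, U) = -6*(2 - 1)*(U + 1) = -6*(1 + U) = -6 - 6*U)
A = 213/5 (A = -(-141 + (-6 - 6*11))/5 = -(-141 + (-6 - 66))/5 = -(-141 - 72)/5 = -1/5*(-213) = 213/5 ≈ 42.600)
D(v) = 3 - 4*v (D(v) = -4*v + 3 = 3 - 4*v)
sqrt((D(-6) + A*(-115)) + 474734) = sqrt(((3 - 4*(-6)) + (213/5)*(-115)) + 474734) = sqrt(((3 + 24) - 4899) + 474734) = sqrt((27 - 4899) + 474734) = sqrt(-4872 + 474734) = sqrt(469862)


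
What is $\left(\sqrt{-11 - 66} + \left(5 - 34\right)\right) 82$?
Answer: $-2378 + 82 i \sqrt{77} \approx -2378.0 + 719.55 i$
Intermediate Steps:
$\left(\sqrt{-11 - 66} + \left(5 - 34\right)\right) 82 = \left(\sqrt{-77} + \left(5 - 34\right)\right) 82 = \left(i \sqrt{77} - 29\right) 82 = \left(-29 + i \sqrt{77}\right) 82 = -2378 + 82 i \sqrt{77}$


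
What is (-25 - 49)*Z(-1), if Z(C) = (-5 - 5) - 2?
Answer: 888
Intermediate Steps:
Z(C) = -12 (Z(C) = -10 - 2 = -12)
(-25 - 49)*Z(-1) = (-25 - 49)*(-12) = -74*(-12) = 888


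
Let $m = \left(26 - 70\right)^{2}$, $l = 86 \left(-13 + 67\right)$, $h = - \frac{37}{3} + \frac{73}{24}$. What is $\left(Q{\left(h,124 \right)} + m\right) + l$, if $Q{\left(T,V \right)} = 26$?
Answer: $6606$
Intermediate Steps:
$h = - \frac{223}{24}$ ($h = \left(-37\right) \frac{1}{3} + 73 \cdot \frac{1}{24} = - \frac{37}{3} + \frac{73}{24} = - \frac{223}{24} \approx -9.2917$)
$l = 4644$ ($l = 86 \cdot 54 = 4644$)
$m = 1936$ ($m = \left(-44\right)^{2} = 1936$)
$\left(Q{\left(h,124 \right)} + m\right) + l = \left(26 + 1936\right) + 4644 = 1962 + 4644 = 6606$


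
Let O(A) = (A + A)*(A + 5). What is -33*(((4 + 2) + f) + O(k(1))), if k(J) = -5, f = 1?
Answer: -231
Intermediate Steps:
O(A) = 2*A*(5 + A) (O(A) = (2*A)*(5 + A) = 2*A*(5 + A))
-33*(((4 + 2) + f) + O(k(1))) = -33*(((4 + 2) + 1) + 2*(-5)*(5 - 5)) = -33*((6 + 1) + 2*(-5)*0) = -33*(7 + 0) = -231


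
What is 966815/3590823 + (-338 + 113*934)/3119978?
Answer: 1697105236481/5601644380947 ≈ 0.30297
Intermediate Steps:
966815/3590823 + (-338 + 113*934)/3119978 = 966815*(1/3590823) + (-338 + 105542)*(1/3119978) = 966815/3590823 + 105204*(1/3119978) = 966815/3590823 + 52602/1559989 = 1697105236481/5601644380947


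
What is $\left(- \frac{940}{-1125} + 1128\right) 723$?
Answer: $\frac{61211108}{75} \approx 8.1615 \cdot 10^{5}$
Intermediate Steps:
$\left(- \frac{940}{-1125} + 1128\right) 723 = \left(\left(-940\right) \left(- \frac{1}{1125}\right) + 1128\right) 723 = \left(\frac{188}{225} + 1128\right) 723 = \frac{253988}{225} \cdot 723 = \frac{61211108}{75}$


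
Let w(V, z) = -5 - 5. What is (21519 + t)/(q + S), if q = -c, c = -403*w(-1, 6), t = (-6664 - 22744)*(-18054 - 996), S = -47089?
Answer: -560243919/51119 ≈ -10960.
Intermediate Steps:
w(V, z) = -10
t = 560222400 (t = -29408*(-19050) = 560222400)
c = 4030 (c = -403*(-10) = 4030)
q = -4030 (q = -1*4030 = -4030)
(21519 + t)/(q + S) = (21519 + 560222400)/(-4030 - 47089) = 560243919/(-51119) = 560243919*(-1/51119) = -560243919/51119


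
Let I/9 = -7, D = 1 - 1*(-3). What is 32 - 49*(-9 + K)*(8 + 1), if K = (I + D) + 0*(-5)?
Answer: 30020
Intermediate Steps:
D = 4 (D = 1 + 3 = 4)
I = -63 (I = 9*(-7) = -63)
K = -59 (K = (-63 + 4) + 0*(-5) = -59 + 0 = -59)
32 - 49*(-9 + K)*(8 + 1) = 32 - 49*(-9 - 59)*(8 + 1) = 32 - (-3332)*9 = 32 - 49*(-612) = 32 + 29988 = 30020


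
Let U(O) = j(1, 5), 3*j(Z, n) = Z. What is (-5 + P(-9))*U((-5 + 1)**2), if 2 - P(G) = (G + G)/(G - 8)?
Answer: -23/17 ≈ -1.3529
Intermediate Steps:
P(G) = 2 - 2*G/(-8 + G) (P(G) = 2 - (G + G)/(G - 8) = 2 - 2*G/(-8 + G))
j(Z, n) = Z/3
U(O) = 1/3 (U(O) = (1/3)*1 = 1/3)
(-5 + P(-9))*U((-5 + 1)**2) = (-5 - 16/(-8 - 9))*(1/3) = (-5 - 16/(-17))*(1/3) = (-5 - 16*(-1/17))*(1/3) = (-5 + 16/17)*(1/3) = -69/17*1/3 = -23/17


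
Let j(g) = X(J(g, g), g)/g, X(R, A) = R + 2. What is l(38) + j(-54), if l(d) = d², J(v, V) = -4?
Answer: 38989/27 ≈ 1444.0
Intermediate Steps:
X(R, A) = 2 + R
j(g) = -2/g (j(g) = (2 - 4)/g = -2/g)
l(38) + j(-54) = 38² - 2/(-54) = 1444 - 2*(-1/54) = 1444 + 1/27 = 38989/27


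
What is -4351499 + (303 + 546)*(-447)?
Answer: -4731002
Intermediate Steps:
-4351499 + (303 + 546)*(-447) = -4351499 + 849*(-447) = -4351499 - 379503 = -4731002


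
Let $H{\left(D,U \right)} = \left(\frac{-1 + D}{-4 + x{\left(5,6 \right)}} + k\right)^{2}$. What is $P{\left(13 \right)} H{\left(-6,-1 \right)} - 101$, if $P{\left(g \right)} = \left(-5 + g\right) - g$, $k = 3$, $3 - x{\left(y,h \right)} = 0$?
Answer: $-601$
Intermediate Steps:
$x{\left(y,h \right)} = 3$ ($x{\left(y,h \right)} = 3 - 0 = 3 + 0 = 3$)
$H{\left(D,U \right)} = \left(4 - D\right)^{2}$ ($H{\left(D,U \right)} = \left(\frac{-1 + D}{-4 + 3} + 3\right)^{2} = \left(\frac{-1 + D}{-1} + 3\right)^{2} = \left(\left(-1 + D\right) \left(-1\right) + 3\right)^{2} = \left(\left(1 - D\right) + 3\right)^{2} = \left(4 - D\right)^{2}$)
$P{\left(g \right)} = -5$
$P{\left(13 \right)} H{\left(-6,-1 \right)} - 101 = - 5 \left(-4 - 6\right)^{2} - 101 = - 5 \left(-10\right)^{2} - 101 = \left(-5\right) 100 - 101 = -500 - 101 = -601$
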